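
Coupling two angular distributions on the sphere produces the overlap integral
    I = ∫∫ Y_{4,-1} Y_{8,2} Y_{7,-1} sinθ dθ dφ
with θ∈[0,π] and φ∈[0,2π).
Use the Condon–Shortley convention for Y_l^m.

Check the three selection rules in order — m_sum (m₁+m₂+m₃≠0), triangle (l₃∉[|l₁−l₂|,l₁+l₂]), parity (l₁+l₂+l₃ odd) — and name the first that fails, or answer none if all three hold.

azimuthal sum: -1 + 2 − 1 = 0  ✓
4 ≤ 7 ≤ 12 (triangle on l)  ✓
L = 4 + 8 + 7 = 19 (odd)  ✗

parity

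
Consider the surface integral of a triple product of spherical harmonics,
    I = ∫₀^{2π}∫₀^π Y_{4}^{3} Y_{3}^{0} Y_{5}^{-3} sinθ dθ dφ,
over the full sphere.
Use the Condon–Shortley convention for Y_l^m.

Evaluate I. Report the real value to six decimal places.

Checks pass: Σm=0; 12 even; l₃=5∈[1,7].
(2·4+1)(2·3+1)(2·5+1) = 693
Δ: 2! 6! 4! / 13! → 1/180180
sum: t=0:+1/576 t=1:−1/144 t=2:+1/576 = -1/288
3j²(4 3 5; 0 0 0) = Δ·Π!·Σ² = 20/1001  (sign +1)
sum: t=0:+1/1440 t=1:−1/2880 = 1/2880
3j²(4 3 5; 3 0 -3) = Δ·Π!·Σ² = 7/715  (sign +1)
combine: 4πI² = 693·20/1001·7/715 = 252/1859
take √, sign +1: I = 0.10386175

0.103862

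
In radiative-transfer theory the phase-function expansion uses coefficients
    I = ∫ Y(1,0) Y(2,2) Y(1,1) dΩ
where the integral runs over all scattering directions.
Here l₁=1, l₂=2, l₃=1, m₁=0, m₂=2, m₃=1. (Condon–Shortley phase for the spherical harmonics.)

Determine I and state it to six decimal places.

m-sum = 0 + 2 + 1 = 3 ≠ 0 ⇒ I = 0

0.000000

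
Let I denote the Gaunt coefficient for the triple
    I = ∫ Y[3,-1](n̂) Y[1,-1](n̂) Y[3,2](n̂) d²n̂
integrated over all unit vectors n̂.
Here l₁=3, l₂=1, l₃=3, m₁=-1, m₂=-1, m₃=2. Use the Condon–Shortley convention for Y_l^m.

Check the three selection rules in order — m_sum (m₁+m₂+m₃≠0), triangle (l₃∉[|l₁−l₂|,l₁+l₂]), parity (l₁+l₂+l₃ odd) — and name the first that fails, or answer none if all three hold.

parity

m₁+m₂+m₃ = -1 − 1 + 2 = 0  ✓
triangle: |3−1|=2 ≤ l₃=3 ≤ 3+1=4  ✓
parity: l₁+l₂+l₃ = 7 is odd  ✗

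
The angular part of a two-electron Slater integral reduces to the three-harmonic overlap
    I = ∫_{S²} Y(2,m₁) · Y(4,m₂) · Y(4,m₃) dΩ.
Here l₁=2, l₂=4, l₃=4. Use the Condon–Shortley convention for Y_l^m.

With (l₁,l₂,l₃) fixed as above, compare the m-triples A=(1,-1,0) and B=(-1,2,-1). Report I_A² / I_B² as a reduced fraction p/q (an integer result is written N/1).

Shared (l₁,l₂,l₃)=(2,4,4): N and (l;000)² cancel in I_A²/I_B².
A: Δ = 2!·2!·6!/11! = 1/13860; Racah Σ t=0..1: t=0:+1/72 t=1:−1/96 = 1/288; ⇒ 3j(2 4 4; 1 -1 0)² = 1/462, sgn +1
B: Δ = 2!·2!·6!/11! = 1/13860; Racah Σ t=1..2: t=1:−1/240 t=2:+1/96 = 1/160; ⇒ 3j(2 4 4; -1 2 -1)² = 27/1540, sgn -1
I_A²/I_B² = (1/462)/(27/1540) = 10/81

10/81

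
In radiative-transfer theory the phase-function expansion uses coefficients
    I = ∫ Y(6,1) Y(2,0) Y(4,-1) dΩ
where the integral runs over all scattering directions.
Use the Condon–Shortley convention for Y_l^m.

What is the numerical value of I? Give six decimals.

-0.230476

Rules hold: Σm=0, L=12 even, 4≤4≤8.
N = 13·5·9 = 585
Δ = 4!·8!·0!/13! = 1/6435
Racah Σ t=2..2: t=2:+1/2304 = 1/2304
⇒ 3j(6 2 4; 0 0 0)² = 5/143, sgn +1
Racah Σ t=2..2: t=2:+1/2880 = 1/2880
⇒ 3j(6 2 4; 1 0 -1)² = 14/429, sgn -1
4πI² = N·(3j₀)²·(3jₘ)² = 1050/1573
I = -1·√(0.667514/4π) = -0.23047581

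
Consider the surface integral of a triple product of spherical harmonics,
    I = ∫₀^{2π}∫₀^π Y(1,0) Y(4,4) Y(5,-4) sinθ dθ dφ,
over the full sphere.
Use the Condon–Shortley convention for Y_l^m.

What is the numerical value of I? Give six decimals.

0.147319

Rules hold: Σm=0, L=10 even, 3≤5≤5.
N = 3·9·11 = 297
Δ = 0!·2!·8!/11! = 1/495
Racah Σ t=0..0: t=0:+1/576 = 1/576
⇒ 3j(1 4 5; 0 0 0)² = 5/99, sgn -1
Racah Σ t=0..0: t=0:+1/40320 = 1/40320
⇒ 3j(1 4 5; 0 4 -4)² = 1/55, sgn -1
4πI² = N·(3j₀)²·(3jₘ)² = 3/11
I = +1·√(0.272727/4π) = 0.14731920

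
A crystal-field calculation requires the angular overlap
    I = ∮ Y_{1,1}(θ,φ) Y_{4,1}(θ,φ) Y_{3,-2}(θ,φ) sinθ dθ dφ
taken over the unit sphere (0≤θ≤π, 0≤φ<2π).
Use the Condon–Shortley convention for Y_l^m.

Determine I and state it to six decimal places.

Checks pass: Σm=0; 8 even; l₃=3∈[3,5].
(2·1+1)(2·4+1)(2·3+1) = 189
Δ: 2! 0! 6! / 9! → 1/252
sum: t=1:−1/36 = -1/36
3j²(1 4 3; 0 0 0) = Δ·Π!·Σ² = 4/63  (sign +1)
sum: t=0:+1/240 = 1/240
3j²(1 4 3; 1 1 -2) = Δ·Π!·Σ² = 1/84  (sign -1)
combine: 4πI² = 189·4/63·1/84 = 1/7
take √, sign -1: I = -0.10662181

-0.106622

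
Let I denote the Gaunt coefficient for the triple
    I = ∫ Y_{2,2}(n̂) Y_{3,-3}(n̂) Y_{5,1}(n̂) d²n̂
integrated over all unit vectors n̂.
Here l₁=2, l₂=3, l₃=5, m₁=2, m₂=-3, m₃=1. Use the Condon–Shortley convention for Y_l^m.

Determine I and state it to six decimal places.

Rules hold: Σm=0, L=10 even, 1≤5≤5.
N = 5·7·11 = 385
Δ = 0!·4!·6!/11! = 1/2310
Racah Σ t=0..0: t=0:+1/144 = 1/144
⇒ 3j(2 3 5; 0 0 0)² = 10/231, sgn -1
Racah Σ t=0..0: t=0:+1/17280 = 1/17280
⇒ 3j(2 3 5; 2 -3 1)² = 1/2310, sgn +1
4πI² = N·(3j₀)²·(3jₘ)² = 5/693
I = -1·√(0.00721501/4π) = -0.02396147

-0.023961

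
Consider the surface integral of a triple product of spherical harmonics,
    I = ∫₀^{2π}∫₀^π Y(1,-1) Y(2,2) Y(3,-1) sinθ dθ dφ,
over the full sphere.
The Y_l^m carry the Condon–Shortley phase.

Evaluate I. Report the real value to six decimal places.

m-sum 0 ✓  L=6 even ✓  1≤3≤3 ✓
Π(2lᵢ+1) = 3×5×7 = 105
triangle coeff Δ(1,2,3) = 1/105
Σ_t [0,0]: t=0:+1/4 = 1/4
(3j)²=3/35 [(1 2 3; 0 0 0)], sign=-1
Σ_t [0,0]: t=0:+1/48 = 1/48
(3j)²=1/105 [(1 2 3; -1 2 -1)], sign=+1
⇒ 4πI² = 3/35
I = (-1)√(3/35/(4π)) = -0.08258890

-0.082589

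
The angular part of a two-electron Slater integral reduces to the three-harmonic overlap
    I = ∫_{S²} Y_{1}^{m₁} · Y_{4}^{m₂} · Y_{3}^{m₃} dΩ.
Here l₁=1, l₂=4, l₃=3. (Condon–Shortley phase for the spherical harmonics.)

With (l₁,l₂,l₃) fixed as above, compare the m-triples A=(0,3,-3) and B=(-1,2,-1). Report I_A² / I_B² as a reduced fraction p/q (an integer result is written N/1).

Same 1,4,3: normalisation and zero-m 3j drop out of the ratio.
A: Δ: 2! 0! 6! / 9! → 1/252; sum: t=1:−1/720 = -1/720; 3j²(1 4 3; 0 3 -3) = Δ·Π!·Σ² = 1/36  (sign -1)
B: Δ: 2! 0! 6! / 9! → 1/252; sum: t=2:+1/96 = 1/96; 3j²(1 4 3; -1 2 -1) = Δ·Π!·Σ² = 5/84  (sign +1)
I_A²/I_B² = (1/36)/(5/84) = 7/15

7/15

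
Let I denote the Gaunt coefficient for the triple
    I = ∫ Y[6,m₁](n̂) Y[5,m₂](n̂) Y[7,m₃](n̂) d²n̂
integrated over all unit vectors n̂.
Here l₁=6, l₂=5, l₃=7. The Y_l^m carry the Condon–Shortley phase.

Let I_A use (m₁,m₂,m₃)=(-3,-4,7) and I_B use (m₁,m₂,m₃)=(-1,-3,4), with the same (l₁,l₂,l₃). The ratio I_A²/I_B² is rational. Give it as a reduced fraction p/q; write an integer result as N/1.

91/45

l's match ⇒ only the (l;m) 3-j factors differ between A and B.
A: triangle coeff Δ(6,5,7) = 1/174594420; Σ_t [1,1]: t=1:−1/174182400 = -1/174182400; (3j)²=21/1615 [(6 5 7; -3 -4 7)], sign=-1
B: triangle coeff Δ(6,5,7) = 1/174594420; Σ_t [0,2]: t=0:+1/5806080 t=1:−1/1036800 t=2:+1/2073600 = -1/3225600; (3j)²=27/4199 [(6 5 7; -1 -3 4)], sign=+1
I_A²/I_B² = (21/1615)/(27/4199) = 91/45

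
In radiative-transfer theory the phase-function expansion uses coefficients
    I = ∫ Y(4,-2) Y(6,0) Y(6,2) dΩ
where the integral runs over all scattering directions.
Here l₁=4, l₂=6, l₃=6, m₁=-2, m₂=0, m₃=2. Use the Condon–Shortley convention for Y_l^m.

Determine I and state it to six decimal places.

-0.107540

Rules hold: Σm=0, L=16 even, 2≤6≤10.
N = 9·13·13 = 1521
Δ = 4!·4!·8!/17! = 1/15315300
Racah Σ t=0..4: t=0:+1/829440 t=1:−1/25920 t=2:+1/9216 t=3:−1/25920 t=4:+1/829440 = 7/207360
⇒ 3j(4 6 6; 0 0 0)² = 28/2431, sgn +1
Racah Σ t=2..4: t=2:+1/55296 t=3:−1/25920 t=4:+1/138240 = -11/829440
⇒ 3j(4 6 6; -2 0 2)² = 11/1326, sgn -1
4πI² = N·(3j₀)²·(3jₘ)² = 42/289
I = -1·√(0.145329/4π) = -0.10754019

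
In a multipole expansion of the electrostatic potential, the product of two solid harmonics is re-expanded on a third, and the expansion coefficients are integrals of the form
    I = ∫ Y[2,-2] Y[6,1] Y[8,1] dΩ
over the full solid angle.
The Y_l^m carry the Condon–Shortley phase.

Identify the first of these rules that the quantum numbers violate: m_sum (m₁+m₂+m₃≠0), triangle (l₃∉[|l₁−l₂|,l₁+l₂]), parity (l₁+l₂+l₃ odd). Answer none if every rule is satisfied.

azimuthal sum: -2 + 1 + 1 = 0  ✓
4 ≤ 8 ≤ 8 (triangle on l)  ✓
L = 2 + 6 + 8 = 16 (even)  ✓

none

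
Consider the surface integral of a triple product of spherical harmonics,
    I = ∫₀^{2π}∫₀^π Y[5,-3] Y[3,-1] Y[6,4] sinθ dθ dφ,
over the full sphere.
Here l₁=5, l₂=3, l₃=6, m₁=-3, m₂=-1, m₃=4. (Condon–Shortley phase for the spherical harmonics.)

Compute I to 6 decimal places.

Rules hold: Σm=0, L=14 even, 2≤6≤8.
N = 11·7·13 = 1001
Δ = 2!·8!·4!/15! = 1/675675
Racah Σ t=0..2: t=0:+1/8640 t=1:−1/2304 t=2:+1/8640 = -7/34560
⇒ 3j(5 3 6; 0 0 0)² = 7/429, sgn -1
Racah Σ t=0..2: t=0:+1/322560 t=1:−1/30240 t=2:+1/69120 = -1/64512
⇒ 3j(5 3 6; -3 -1 4)² = 10/1001, sgn -1
4πI² = N·(3j₀)²·(3jₘ)² = 70/429
I = +1·√(0.16317/4π) = 0.11395029

0.113950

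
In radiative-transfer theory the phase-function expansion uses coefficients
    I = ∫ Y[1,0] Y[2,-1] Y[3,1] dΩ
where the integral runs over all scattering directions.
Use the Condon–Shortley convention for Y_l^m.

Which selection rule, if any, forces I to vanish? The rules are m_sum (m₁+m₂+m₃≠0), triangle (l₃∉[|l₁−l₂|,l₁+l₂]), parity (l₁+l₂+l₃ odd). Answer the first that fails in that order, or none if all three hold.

none

m₁+m₂+m₃ = 0 − 1 + 1 = 0  ✓
triangle: |1−2|=1 ≤ l₃=3 ≤ 1+2=3  ✓
parity: l₁+l₂+l₃ = 6 is even  ✓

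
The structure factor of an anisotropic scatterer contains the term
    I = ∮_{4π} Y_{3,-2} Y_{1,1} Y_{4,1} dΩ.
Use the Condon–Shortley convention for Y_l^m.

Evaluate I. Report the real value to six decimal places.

m-sum 0 ✓  L=8 even ✓  2≤4≤4 ✓
Π(2lᵢ+1) = 7×3×9 = 189
triangle coeff Δ(3,1,4) = 1/252
Σ_t [0,0]: t=0:+1/36 = 1/36
(3j)²=4/63 [(3 1 4; 0 0 0)], sign=+1
Σ_t [0,0]: t=0:+1/240 = 1/240
(3j)²=1/84 [(3 1 4; -2 1 1)], sign=-1
⇒ 4πI² = 1/7
I = (-1)√(1/7/(4π)) = -0.10662181

-0.106622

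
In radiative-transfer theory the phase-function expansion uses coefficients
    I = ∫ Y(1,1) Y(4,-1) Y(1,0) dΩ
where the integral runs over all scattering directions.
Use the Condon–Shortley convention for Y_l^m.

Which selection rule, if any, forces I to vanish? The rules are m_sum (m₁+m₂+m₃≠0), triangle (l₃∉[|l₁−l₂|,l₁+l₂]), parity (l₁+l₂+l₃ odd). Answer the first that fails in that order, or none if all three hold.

triangle

azimuthal sum: 1 − 1 + 0 = 0  ✓
3 ≤ 1 ≤ 5 (triangle on l)  ✗
L = 1 + 4 + 1 = 6 (even)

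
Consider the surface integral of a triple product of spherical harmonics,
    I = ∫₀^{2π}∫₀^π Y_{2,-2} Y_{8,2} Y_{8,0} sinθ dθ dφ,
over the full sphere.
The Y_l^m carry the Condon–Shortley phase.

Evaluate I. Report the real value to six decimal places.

m-sum 0 ✓  L=18 even ✓  6≤8≤10 ✓
Π(2lᵢ+1) = 5×17×17 = 1445
triangle coeff Δ(2,8,8) = 1/348840
Σ_t [0,2]: t=0:+1/116121600 t=1:−1/25401600 t=2:+1/116121600 = -1/45158400
(3j)²=24/1615 [(2 8 8; 0 0 0)], sign=-1
Σ_t [2,2]: t=2:+1/116121600 = 1/116121600
(3j)²=7/323 [(2 8 8; -2 2 0)], sign=+1
⇒ 4πI² = 168/361
I = (-1)√(168/361/(4π)) = -0.19244034

-0.192440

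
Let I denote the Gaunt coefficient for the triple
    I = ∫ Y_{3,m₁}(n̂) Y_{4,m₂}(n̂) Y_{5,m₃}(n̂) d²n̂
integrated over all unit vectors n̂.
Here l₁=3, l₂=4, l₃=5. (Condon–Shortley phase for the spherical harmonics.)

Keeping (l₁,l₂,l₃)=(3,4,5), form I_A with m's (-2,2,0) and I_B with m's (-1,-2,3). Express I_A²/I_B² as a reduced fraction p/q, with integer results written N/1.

l's match ⇒ only the (l;m) 3-j factors differ between A and B.
A: triangle coeff Δ(3,4,5) = 1/180180; Σ_t [1,2]: t=1:−1/2880 t=2:+1/576 = 1/720; (3j)²=80/3003 [(3 4 5; -2 2 0)], sign=-1
B: triangle coeff Δ(3,4,5) = 1/180180; Σ_t [0,2]: t=0:+1/2304 t=1:−1/720 t=2:+1/5760 = -1/1280; (3j)²=27/1430 [(3 4 5; -1 -2 3)], sign=-1
I_A²/I_B² = (80/3003)/(27/1430) = 800/567

800/567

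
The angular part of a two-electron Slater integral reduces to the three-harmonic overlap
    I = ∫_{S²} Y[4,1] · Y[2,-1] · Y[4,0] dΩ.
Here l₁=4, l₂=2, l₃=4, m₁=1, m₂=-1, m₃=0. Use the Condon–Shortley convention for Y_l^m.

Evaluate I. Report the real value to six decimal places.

-0.044869

m-sum 0 ✓  L=10 even ✓  2≤4≤6 ✓
Π(2lᵢ+1) = 9×5×9 = 405
triangle coeff Δ(4,2,4) = 1/13860
Σ_t [0,2]: t=0:+1/192 t=1:−1/36 t=2:+1/192 = -5/288
(3j)²=20/693 [(4 2 4; 0 0 0)], sign=-1
Σ_t [0,1]: t=0:+1/72 t=1:−1/96 = 1/288
(3j)²=1/462 [(4 2 4; 1 -1 0)], sign=+1
⇒ 4πI² = 150/5929
I = (-1)√(150/5929/(4π)) = -0.04486937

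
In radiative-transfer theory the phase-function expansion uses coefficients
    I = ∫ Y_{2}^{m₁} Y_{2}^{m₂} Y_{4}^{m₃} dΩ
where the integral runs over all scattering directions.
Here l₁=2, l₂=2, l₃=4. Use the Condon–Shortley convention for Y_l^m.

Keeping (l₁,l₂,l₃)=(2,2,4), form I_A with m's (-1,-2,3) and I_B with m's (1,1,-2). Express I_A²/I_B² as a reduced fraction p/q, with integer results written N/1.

7/8

Shared (l₁,l₂,l₃)=(2,2,4): N and (l;000)² cancel in I_A²/I_B².
A: Δ = 0!·4!·4!/9! = 1/630; Racah Σ t=0..0: t=0:+1/144 = 1/144; ⇒ 3j(2 2 4; -1 -2 3)² = 1/18, sgn -1
B: Δ = 0!·4!·4!/9! = 1/630; Racah Σ t=0..0: t=0:+1/36 = 1/36; ⇒ 3j(2 2 4; 1 1 -2)² = 4/63, sgn +1
I_A²/I_B² = (1/18)/(4/63) = 7/8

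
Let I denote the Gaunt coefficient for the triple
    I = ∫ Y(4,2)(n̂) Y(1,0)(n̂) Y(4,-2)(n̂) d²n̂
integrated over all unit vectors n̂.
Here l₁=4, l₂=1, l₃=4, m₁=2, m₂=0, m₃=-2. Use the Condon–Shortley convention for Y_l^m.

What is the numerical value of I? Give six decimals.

0.000000

L=9 odd ⇒ parity kills the (l;000) factor ⇒ I = 0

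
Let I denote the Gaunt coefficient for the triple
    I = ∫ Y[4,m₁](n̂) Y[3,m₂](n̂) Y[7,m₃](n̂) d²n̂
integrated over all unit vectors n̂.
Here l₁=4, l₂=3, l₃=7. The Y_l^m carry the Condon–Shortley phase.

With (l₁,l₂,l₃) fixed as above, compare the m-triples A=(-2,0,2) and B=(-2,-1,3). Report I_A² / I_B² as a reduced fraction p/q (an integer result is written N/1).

2/3

l's match ⇒ only the (l;m) 3-j factors differ between A and B.
A: triangle coeff Δ(4,3,7) = 1/45045; Σ_t [0,0]: t=0:+1/51840 = 1/51840; (3j)²=8/429 [(4 3 7; -2 0 2)], sign=-1
B: triangle coeff Δ(4,3,7) = 1/45045; Σ_t [0,0]: t=0:+1/69120 = 1/69120; (3j)²=4/143 [(4 3 7; -2 -1 3)], sign=+1
I_A²/I_B² = (8/429)/(4/143) = 2/3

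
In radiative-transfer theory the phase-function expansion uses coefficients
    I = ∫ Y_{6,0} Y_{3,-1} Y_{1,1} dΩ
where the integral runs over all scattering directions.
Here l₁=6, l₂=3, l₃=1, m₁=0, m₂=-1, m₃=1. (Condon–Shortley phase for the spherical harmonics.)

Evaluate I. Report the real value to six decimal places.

|6−3|≤1≤6+3 violated ⇒ I = 0

0.000000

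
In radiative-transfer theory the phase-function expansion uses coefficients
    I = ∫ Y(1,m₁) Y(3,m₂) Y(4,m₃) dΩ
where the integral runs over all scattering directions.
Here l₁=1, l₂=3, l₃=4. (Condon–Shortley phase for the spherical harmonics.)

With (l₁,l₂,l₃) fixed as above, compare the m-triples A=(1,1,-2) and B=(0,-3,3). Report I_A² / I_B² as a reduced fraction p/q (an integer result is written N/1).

15/7

Shared (l₁,l₂,l₃)=(1,3,4): N and (l;000)² cancel in I_A²/I_B².
A: Δ = 0!·2!·6!/9! = 1/252; Racah Σ t=0..0: t=0:+1/96 = 1/96; ⇒ 3j(1 3 4; 1 1 -2)² = 5/84, sgn +1
B: Δ = 0!·2!·6!/9! = 1/252; Racah Σ t=0..0: t=0:+1/720 = 1/720; ⇒ 3j(1 3 4; 0 -3 3)² = 1/36, sgn -1
I_A²/I_B² = (5/84)/(1/36) = 15/7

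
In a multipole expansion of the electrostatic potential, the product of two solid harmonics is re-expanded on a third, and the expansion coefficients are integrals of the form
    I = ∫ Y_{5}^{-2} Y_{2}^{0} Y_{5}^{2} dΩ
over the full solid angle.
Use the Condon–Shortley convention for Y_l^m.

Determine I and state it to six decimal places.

0.097044

Checks pass: Σm=0; 12 even; l₃=5∈[3,7].
(2·5+1)(2·2+1)(2·5+1) = 605
Δ: 2! 8! 2! / 13! → 1/38610
sum: t=0:+1/2880 t=1:−1/576 t=2:+1/2880 = -1/960
3j²(5 2 5; 0 0 0) = Δ·Π!·Σ² = 10/429  (sign +1)
sum: t=0:+1/20160 t=1:−1/1440 t=2:+1/2880 = -1/3360
3j²(5 2 5; -2 0 2) = Δ·Π!·Σ² = 6/715  (sign +1)
combine: 4πI² = 605·10/429·6/715 = 20/169
take √, sign +1: I = 0.09704356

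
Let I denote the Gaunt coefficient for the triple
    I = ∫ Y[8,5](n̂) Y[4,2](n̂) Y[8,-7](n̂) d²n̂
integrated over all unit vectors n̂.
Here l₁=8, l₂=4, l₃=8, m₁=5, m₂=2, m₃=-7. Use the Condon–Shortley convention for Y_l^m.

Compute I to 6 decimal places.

Checks pass: Σm=0; 20 even; l₃=8∈[4,12].
(2·8+1)(2·4+1)(2·8+1) = 2601
Δ: 4! 12! 4! / 21! → 1/185175900
sum: t=0:+1/557383680 t=1:−1/21772800 t=2:+1/8294400 t=3:−1/21772800 t=4:+1/557383680 = 1/30965760
3j²(8 4 8; 0 0 0) = Δ·Π!·Σ² = 36/4199  (sign +1)
sum: t=2:+1/3832012800 t=3:−1/17244057600 = 1/4926873600
3j²(8 4 8; 5 2 -7) = Δ·Π!·Σ² = 91/5814  (sign -1)
combine: 4πI² = 2601·36/4199·91/5814 = 126/361
take √, sign -1: I = -0.16665822

-0.166658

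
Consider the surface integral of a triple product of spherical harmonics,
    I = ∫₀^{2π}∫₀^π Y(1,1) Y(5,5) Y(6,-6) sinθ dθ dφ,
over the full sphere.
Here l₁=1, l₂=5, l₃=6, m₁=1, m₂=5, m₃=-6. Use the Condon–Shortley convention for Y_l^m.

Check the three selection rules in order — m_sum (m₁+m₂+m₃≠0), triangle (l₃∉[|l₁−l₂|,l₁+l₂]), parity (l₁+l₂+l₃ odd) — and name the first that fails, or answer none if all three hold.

m₁+m₂+m₃ = 1 + 5 − 6 = 0  ✓
triangle: |1−5|=4 ≤ l₃=6 ≤ 1+5=6  ✓
parity: l₁+l₂+l₃ = 12 is even  ✓

none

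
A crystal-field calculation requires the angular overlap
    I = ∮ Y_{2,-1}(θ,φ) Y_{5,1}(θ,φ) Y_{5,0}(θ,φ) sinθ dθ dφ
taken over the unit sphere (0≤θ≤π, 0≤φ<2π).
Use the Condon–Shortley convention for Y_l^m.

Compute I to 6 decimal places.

-0.036166

m-sum 0 ✓  L=12 even ✓  3≤5≤7 ✓
Π(2lᵢ+1) = 5×11×11 = 605
triangle coeff Δ(2,5,5) = 1/38610
Σ_t [0,2]: t=0:+1/2880 t=1:−1/576 t=2:+1/2880 = -1/960
(3j)²=10/429 [(2 5 5; 0 0 0)], sign=+1
Σ_t [1,2]: t=1:−1/1440 t=2:+1/1152 = 1/5760
(3j)²=1/858 [(2 5 5; -1 1 0)], sign=-1
⇒ 4πI² = 25/1521
I = (-1)√(25/1521/(4π)) = -0.03616600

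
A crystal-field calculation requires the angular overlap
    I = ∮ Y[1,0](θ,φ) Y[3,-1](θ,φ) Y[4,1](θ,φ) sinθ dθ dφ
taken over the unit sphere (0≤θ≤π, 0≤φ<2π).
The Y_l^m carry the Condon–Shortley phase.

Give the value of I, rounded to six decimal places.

-0.238414

m-sum 0 ✓  L=8 even ✓  2≤4≤4 ✓
Π(2lᵢ+1) = 3×7×9 = 189
triangle coeff Δ(1,3,4) = 1/252
Σ_t [0,0]: t=0:+1/36 = 1/36
(3j)²=4/63 [(1 3 4; 0 0 0)], sign=+1
Σ_t [0,0]: t=0:+1/48 = 1/48
(3j)²=5/84 [(1 3 4; 0 -1 1)], sign=-1
⇒ 4πI² = 5/7
I = (-1)√(5/7/(4π)) = -0.23841361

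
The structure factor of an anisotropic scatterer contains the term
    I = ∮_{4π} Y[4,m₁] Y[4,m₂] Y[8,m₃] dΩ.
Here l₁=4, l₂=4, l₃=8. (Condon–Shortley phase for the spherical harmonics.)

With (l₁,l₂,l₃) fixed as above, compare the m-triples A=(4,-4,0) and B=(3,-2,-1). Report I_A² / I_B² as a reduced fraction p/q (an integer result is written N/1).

Shared (l₁,l₂,l₃)=(4,4,8): N and (l;000)² cancel in I_A²/I_B².
A: Δ = 0!·8!·8!/17! = 1/218790; Racah Σ t=0..0: t=0:+1/1625702400 = 1/1625702400; ⇒ 3j(4 4 8; 4 -4 0)² = 1/218790, sgn +1
B: Δ = 0!·8!·8!/17! = 1/218790; Racah Σ t=0..0: t=0:+1/7257600 = 1/7257600; ⇒ 3j(4 4 8; 3 -2 -1)² = 14/12155, sgn -1
I_A²/I_B² = (1/218790)/(14/12155) = 1/252

1/252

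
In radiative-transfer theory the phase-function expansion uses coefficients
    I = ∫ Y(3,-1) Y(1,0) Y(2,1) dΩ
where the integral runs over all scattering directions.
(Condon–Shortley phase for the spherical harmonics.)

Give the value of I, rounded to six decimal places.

-0.233597

Checks pass: Σm=0; 6 even; l₃=2∈[2,4].
(2·3+1)(2·1+1)(2·2+1) = 105
Δ: 2! 4! 0! / 7! → 1/105
sum: t=1:−1/4 = -1/4
3j²(3 1 2; 0 0 0) = Δ·Π!·Σ² = 3/35  (sign -1)
sum: t=1:−1/6 = -1/6
3j²(3 1 2; -1 0 1) = Δ·Π!·Σ² = 8/105  (sign +1)
combine: 4πI² = 105·3/35·8/105 = 24/35
take √, sign -1: I = -0.23359668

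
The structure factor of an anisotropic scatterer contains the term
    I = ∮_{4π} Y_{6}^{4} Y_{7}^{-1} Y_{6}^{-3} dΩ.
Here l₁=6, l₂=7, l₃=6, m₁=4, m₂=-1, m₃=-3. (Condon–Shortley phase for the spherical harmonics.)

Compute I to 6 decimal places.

Σlᵢ=19 odd — θ-integrand is odd under cosθ→−cosθ; I=0

0.000000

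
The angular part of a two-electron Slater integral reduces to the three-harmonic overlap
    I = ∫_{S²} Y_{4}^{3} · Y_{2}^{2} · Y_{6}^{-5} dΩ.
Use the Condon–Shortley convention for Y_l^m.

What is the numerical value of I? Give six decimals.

-0.288917

Checks pass: Σm=0; 12 even; l₃=6∈[2,6].
(2·4+1)(2·2+1)(2·6+1) = 585
Δ: 0! 8! 4! / 13! → 1/6435
sum: t=0:+1/2304 = 1/2304
3j²(4 2 6; 0 0 0) = Δ·Π!·Σ² = 5/143  (sign +1)
sum: t=0:+1/120960 = 1/120960
3j²(4 2 6; 3 2 -5) = Δ·Π!·Σ² = 2/39  (sign -1)
combine: 4πI² = 585·5/143·2/39 = 150/143
take √, sign -1: I = -0.28891672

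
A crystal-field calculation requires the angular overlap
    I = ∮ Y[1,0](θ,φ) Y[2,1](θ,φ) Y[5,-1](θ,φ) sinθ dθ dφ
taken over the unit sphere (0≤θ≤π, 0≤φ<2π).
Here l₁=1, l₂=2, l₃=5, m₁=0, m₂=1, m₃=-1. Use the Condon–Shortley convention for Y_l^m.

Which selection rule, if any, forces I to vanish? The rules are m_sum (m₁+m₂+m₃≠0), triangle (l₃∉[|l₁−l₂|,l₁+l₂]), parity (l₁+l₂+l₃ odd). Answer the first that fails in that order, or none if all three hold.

Σmᵢ = 0  ✓
l₃∈[|l₁−l₂|,l₁+l₂]=[1,3], have l₃=5  ✗
Σlᵢ = 8 ⇒ even

triangle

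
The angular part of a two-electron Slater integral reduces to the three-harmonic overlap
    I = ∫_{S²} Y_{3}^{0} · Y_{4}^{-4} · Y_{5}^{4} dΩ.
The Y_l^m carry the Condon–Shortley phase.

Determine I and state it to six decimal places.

-0.207724

Checks pass: Σm=0; 12 even; l₃=5∈[1,7].
(2·3+1)(2·4+1)(2·5+1) = 693
Δ: 2! 4! 6! / 13! → 1/180180
sum: t=0:+1/576 t=1:−1/144 t=2:+1/576 = -1/288
3j²(3 4 5; 0 0 0) = Δ·Π!·Σ² = 20/1001  (sign +1)
sum: t=0:+1/8640 = 1/8640
3j²(3 4 5; 0 -4 4) = Δ·Π!·Σ² = 28/715  (sign -1)
combine: 4πI² = 693·20/1001·28/715 = 1008/1859
take √, sign -1: I = -0.20772350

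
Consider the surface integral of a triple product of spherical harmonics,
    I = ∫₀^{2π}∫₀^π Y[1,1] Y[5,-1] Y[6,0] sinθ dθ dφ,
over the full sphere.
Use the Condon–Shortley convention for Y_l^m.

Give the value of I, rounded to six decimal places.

0.158246

m-sum 0 ✓  L=12 even ✓  4≤6≤6 ✓
Π(2lᵢ+1) = 3×11×13 = 429
triangle coeff Δ(1,5,6) = 1/858
Σ_t [0,0]: t=0:+1/14400 = 1/14400
(3j)²=6/143 [(1 5 6; 0 0 0)], sign=+1
Σ_t [0,0]: t=0:+1/34560 = 1/34560
(3j)²=5/286 [(1 5 6; 1 -1 0)], sign=+1
⇒ 4πI² = 45/143
I = (+1)√(45/143/(4π)) = 0.15824621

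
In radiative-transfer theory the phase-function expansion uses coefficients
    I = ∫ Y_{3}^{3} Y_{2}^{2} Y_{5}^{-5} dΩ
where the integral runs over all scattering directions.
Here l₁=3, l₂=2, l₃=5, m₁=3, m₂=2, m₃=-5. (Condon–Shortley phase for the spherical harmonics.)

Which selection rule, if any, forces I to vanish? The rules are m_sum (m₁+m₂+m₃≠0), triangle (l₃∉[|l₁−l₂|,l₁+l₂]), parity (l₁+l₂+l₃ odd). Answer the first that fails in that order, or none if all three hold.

m₁+m₂+m₃ = 3 + 2 − 5 = 0  ✓
triangle: |3−2|=1 ≤ l₃=5 ≤ 3+2=5  ✓
parity: l₁+l₂+l₃ = 10 is even  ✓

none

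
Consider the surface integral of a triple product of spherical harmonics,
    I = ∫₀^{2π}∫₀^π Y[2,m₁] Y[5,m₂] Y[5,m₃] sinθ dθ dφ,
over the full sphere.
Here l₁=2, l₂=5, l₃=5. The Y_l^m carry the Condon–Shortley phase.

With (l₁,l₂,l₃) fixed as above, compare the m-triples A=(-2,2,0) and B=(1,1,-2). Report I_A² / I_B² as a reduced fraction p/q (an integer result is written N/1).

Same 2,5,5: normalisation and zero-m 3j drop out of the ratio.
A: Δ: 2! 2! 8! / 13! → 1/38610; sum: t=2:+1/2880 = 1/2880; 3j²(2 5 5; -2 2 0) = Δ·Π!·Σ² = 14/429  (sign -1)
B: Δ: 2! 2! 8! / 13! → 1/38610; sum: t=0:+1/2880 t=1:−1/1440 = -1/2880; 3j²(2 5 5; 1 1 -2) = Δ·Π!·Σ² = 7/715  (sign +1)
I_A²/I_B² = (14/429)/(7/715) = 10/3

10/3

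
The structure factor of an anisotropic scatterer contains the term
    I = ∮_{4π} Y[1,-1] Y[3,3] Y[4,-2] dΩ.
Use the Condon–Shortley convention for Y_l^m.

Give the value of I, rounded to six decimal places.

0.061558

m-sum 0 ✓  L=8 even ✓  2≤4≤4 ✓
Π(2lᵢ+1) = 3×7×9 = 189
triangle coeff Δ(1,3,4) = 1/252
Σ_t [0,0]: t=0:+1/36 = 1/36
(3j)²=4/63 [(1 3 4; 0 0 0)], sign=+1
Σ_t [0,0]: t=0:+1/1440 = 1/1440
(3j)²=1/252 [(1 3 4; -1 3 -2)], sign=+1
⇒ 4πI² = 1/21
I = (+1)√(1/21/(4π)) = 0.06155813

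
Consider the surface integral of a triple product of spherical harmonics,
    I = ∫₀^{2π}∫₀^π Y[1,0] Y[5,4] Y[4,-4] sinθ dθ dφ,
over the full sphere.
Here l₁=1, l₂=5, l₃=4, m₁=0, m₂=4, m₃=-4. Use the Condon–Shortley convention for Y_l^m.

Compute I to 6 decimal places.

m-sum 0 ✓  L=10 even ✓  4≤4≤6 ✓
Π(2lᵢ+1) = 3×11×9 = 297
triangle coeff Δ(1,5,4) = 1/495
Σ_t [1,1]: t=1:−1/576 = -1/576
(3j)²=5/99 [(1 5 4; 0 0 0)], sign=-1
Σ_t [1,1]: t=1:−1/40320 = -1/40320
(3j)²=1/55 [(1 5 4; 0 4 -4)], sign=-1
⇒ 4πI² = 3/11
I = (+1)√(3/11/(4π)) = 0.14731920

0.147319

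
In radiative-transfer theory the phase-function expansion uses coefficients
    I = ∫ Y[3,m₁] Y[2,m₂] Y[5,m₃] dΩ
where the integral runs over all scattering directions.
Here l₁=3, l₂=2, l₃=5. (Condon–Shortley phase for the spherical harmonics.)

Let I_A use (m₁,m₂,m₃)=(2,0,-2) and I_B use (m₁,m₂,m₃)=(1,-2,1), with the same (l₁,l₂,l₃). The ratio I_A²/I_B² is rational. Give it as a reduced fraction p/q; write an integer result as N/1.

l's match ⇒ only the (l;m) 3-j factors differ between A and B.
A: triangle coeff Δ(3,2,5) = 1/2310; Σ_t [0,0]: t=0:+1/480 = 1/480; (3j)²=3/110 [(3 2 5; 2 0 -2)], sign=-1
B: triangle coeff Δ(3,2,5) = 1/2310; Σ_t [0,0]: t=0:+1/1152 = 1/1152; (3j)²=1/154 [(3 2 5; 1 -2 1)], sign=+1
I_A²/I_B² = (3/110)/(1/154) = 21/5

21/5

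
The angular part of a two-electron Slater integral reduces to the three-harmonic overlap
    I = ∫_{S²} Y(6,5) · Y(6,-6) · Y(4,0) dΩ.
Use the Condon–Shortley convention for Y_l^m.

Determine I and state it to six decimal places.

0.000000

5 − 6 + 0 = -1 ≠ 0: azimuthal integral kills it; I = 0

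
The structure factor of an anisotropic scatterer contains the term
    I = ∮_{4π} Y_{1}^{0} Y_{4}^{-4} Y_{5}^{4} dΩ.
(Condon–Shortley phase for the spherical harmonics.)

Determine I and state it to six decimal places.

0.147319

m-sum 0 ✓  L=10 even ✓  3≤5≤5 ✓
Π(2lᵢ+1) = 3×9×11 = 297
triangle coeff Δ(1,4,5) = 1/495
Σ_t [0,0]: t=0:+1/576 = 1/576
(3j)²=5/99 [(1 4 5; 0 0 0)], sign=-1
Σ_t [0,0]: t=0:+1/40320 = 1/40320
(3j)²=1/55 [(1 4 5; 0 -4 4)], sign=-1
⇒ 4πI² = 3/11
I = (+1)√(3/11/(4π)) = 0.14731920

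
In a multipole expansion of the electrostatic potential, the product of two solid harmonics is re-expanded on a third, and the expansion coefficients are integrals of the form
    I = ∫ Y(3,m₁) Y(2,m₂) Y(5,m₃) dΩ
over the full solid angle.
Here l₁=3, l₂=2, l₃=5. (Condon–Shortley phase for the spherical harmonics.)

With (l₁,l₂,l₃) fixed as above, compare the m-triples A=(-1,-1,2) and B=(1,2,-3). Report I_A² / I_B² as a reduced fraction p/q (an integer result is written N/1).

3/2

Shared (l₁,l₂,l₃)=(3,2,5): N and (l;000)² cancel in I_A²/I_B².
A: Δ = 0!·6!·4!/11! = 1/2310; Racah Σ t=0..0: t=0:+1/288 = 1/288; ⇒ 3j(3 2 5; -1 -1 2)² = 1/22, sgn -1
B: Δ = 0!·6!·4!/11! = 1/2310; Racah Σ t=0..0: t=0:+1/1152 = 1/1152; ⇒ 3j(3 2 5; 1 2 -3)² = 1/33, sgn +1
I_A²/I_B² = (1/22)/(1/33) = 3/2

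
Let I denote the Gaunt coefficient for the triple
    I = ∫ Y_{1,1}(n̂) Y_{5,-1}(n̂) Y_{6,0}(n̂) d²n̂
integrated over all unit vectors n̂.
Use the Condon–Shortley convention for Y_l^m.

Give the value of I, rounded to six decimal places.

Checks pass: Σm=0; 12 even; l₃=6∈[4,6].
(2·1+1)(2·5+1)(2·6+1) = 429
Δ: 0! 2! 10! / 13! → 1/858
sum: t=0:+1/14400 = 1/14400
3j²(1 5 6; 0 0 0) = Δ·Π!·Σ² = 6/143  (sign +1)
sum: t=0:+1/34560 = 1/34560
3j²(1 5 6; 1 -1 0) = Δ·Π!·Σ² = 5/286  (sign +1)
combine: 4πI² = 429·6/143·5/286 = 45/143
take √, sign +1: I = 0.15824621

0.158246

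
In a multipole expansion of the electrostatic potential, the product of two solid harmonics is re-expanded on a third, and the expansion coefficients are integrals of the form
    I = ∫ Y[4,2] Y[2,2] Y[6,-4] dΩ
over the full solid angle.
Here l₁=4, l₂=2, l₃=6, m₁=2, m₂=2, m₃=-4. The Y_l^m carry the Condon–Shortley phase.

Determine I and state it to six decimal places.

m-sum 0 ✓  L=12 even ✓  2≤6≤6 ✓
Π(2lᵢ+1) = 9×5×13 = 585
triangle coeff Δ(4,2,6) = 1/6435
Σ_t [0,0]: t=0:+1/2304 = 1/2304
(3j)²=5/143 [(4 2 6; 0 0 0)], sign=+1
Σ_t [0,0]: t=0:+1/34560 = 1/34560
(3j)²=14/429 [(4 2 6; 2 2 -4)], sign=+1
⇒ 4πI² = 1050/1573
I = (+1)√(1050/1573/(4π)) = 0.23047581

0.230476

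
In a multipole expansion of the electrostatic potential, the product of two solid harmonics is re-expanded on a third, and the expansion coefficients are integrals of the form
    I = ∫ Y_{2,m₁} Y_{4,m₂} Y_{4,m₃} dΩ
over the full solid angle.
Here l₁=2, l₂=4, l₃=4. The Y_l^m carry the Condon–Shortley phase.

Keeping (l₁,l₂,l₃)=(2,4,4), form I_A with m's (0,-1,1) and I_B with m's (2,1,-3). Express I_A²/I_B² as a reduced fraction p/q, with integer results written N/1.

289/378

Same 2,4,4: normalisation and zero-m 3j drop out of the ratio.
A: Δ: 2! 2! 6! / 11! → 1/13860; sum: t=0:+1/144 t=1:−1/48 t=2:+1/480 = -17/1440; 3j²(2 4 4; 0 -1 1) = Δ·Π!·Σ² = 289/13860  (sign +1)
B: Δ: 2! 2! 6! / 11! → 1/13860; sum: t=0:+1/480 = 1/480; 3j²(2 4 4; 2 1 -3) = Δ·Π!·Σ² = 3/110  (sign -1)
I_A²/I_B² = (289/13860)/(3/110) = 289/378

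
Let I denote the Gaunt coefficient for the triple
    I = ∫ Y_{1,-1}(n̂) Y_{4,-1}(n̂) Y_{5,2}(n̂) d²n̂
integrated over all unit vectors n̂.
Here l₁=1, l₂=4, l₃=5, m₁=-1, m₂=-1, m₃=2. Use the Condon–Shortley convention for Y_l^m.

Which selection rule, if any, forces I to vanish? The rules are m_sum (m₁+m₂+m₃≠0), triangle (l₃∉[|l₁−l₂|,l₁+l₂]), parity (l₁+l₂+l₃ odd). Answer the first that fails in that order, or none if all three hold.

none

Σmᵢ = 0  ✓
l₃∈[|l₁−l₂|,l₁+l₂]=[3,5], have l₃=5  ✓
Σlᵢ = 10 ⇒ even  ✓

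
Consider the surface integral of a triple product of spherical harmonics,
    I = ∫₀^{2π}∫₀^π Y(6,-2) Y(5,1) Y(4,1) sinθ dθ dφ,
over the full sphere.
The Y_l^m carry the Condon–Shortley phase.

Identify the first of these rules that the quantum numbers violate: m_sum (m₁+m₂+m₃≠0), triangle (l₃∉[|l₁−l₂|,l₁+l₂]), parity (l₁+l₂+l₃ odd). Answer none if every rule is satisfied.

parity

m₁+m₂+m₃ = -2 + 1 + 1 = 0  ✓
triangle: |6−5|=1 ≤ l₃=4 ≤ 6+5=11  ✓
parity: l₁+l₂+l₃ = 15 is odd  ✗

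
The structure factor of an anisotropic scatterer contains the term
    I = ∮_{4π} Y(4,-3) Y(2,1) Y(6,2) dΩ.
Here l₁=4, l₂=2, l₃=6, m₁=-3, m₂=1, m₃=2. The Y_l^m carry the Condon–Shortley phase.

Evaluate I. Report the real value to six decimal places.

0.089969

m-sum 0 ✓  L=12 even ✓  2≤6≤6 ✓
Π(2lᵢ+1) = 9×5×13 = 585
triangle coeff Δ(4,2,6) = 1/6435
Σ_t [0,0]: t=0:+1/2304 = 1/2304
(3j)²=5/143 [(4 2 6; 0 0 0)], sign=+1
Σ_t [0,0]: t=0:+1/30240 = 1/30240
(3j)²=32/6435 [(4 2 6; -3 1 2)], sign=+1
⇒ 4πI² = 160/1573
I = (+1)√(160/1573/(4π)) = 0.08996855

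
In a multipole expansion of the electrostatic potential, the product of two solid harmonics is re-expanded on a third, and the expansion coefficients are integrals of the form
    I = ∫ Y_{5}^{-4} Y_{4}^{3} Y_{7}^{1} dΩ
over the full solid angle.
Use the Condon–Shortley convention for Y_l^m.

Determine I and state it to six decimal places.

m-sum 0 ✓  L=16 even ✓  1≤7≤9 ✓
Π(2lᵢ+1) = 11×9×15 = 1485
triangle coeff Δ(5,4,7) = 1/6126120
Σ_t [0,2]: t=0:+1/69120 t=1:−1/20736 t=2:+1/69120 = -1/51840
(3j)²=280/21879 [(5 4 7; 0 0 0)], sign=+1
Σ_t [1,2]: t=1:−1/29030400 t=2:+1/1209600 = 23/29030400
(3j)²=529/97240 [(5 4 7; -4 3 1)], sign=+1
⇒ 4πI² = 55545/537251
I = (+1)√(55545/537251/(4π)) = 0.09070452

0.090705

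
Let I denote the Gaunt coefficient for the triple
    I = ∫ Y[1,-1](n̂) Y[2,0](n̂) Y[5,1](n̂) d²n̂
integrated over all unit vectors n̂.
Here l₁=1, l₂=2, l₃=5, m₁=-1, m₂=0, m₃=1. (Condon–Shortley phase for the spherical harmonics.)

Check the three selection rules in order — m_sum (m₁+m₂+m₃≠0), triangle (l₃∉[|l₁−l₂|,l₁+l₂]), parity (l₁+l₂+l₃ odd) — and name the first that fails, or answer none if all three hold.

triangle

azimuthal sum: -1 + 0 + 1 = 0  ✓
1 ≤ 5 ≤ 3 (triangle on l)  ✗
L = 1 + 2 + 5 = 8 (even)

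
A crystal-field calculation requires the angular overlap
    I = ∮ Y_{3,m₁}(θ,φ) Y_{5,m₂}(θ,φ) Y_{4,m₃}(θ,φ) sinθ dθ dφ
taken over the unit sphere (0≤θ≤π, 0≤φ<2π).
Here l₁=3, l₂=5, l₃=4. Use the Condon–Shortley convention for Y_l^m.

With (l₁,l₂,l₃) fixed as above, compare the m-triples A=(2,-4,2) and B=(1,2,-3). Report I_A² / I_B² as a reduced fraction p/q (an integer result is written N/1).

240/343

Shared (l₁,l₂,l₃)=(3,5,4): N and (l;000)² cancel in I_A²/I_B².
A: Δ = 4!·2!·6!/13! = 1/180180; Racah Σ t=0..1: t=0:+1/2880 t=1:−1/8640 = 1/4320; ⇒ 3j(3 5 4; 2 -4 2)² = 8/429, sgn +1
B: Δ = 4!·2!·6!/13! = 1/180180; Racah Σ t=1..2: t=1:−1/4320 t=2:+1/960 = 7/8640; ⇒ 3j(3 5 4; 1 2 -3)² = 343/12870, sgn -1
I_A²/I_B² = (8/429)/(343/12870) = 240/343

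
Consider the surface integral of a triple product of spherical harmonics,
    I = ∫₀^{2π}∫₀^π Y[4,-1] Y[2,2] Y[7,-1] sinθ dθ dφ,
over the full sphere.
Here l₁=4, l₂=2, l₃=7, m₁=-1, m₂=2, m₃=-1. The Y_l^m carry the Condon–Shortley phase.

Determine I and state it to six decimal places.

0.000000

triangle: need 2≤l₃≤6, have 7; I=0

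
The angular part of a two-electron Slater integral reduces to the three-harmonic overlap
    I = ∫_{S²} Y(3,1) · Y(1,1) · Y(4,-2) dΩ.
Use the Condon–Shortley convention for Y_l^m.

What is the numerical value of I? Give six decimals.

0.238414

m-sum 0 ✓  L=8 even ✓  2≤4≤4 ✓
Π(2lᵢ+1) = 7×3×9 = 189
triangle coeff Δ(3,1,4) = 1/252
Σ_t [0,0]: t=0:+1/36 = 1/36
(3j)²=4/63 [(3 1 4; 0 0 0)], sign=+1
Σ_t [0,0]: t=0:+1/96 = 1/96
(3j)²=5/84 [(3 1 4; 1 1 -2)], sign=+1
⇒ 4πI² = 5/7
I = (+1)√(5/7/(4π)) = 0.23841361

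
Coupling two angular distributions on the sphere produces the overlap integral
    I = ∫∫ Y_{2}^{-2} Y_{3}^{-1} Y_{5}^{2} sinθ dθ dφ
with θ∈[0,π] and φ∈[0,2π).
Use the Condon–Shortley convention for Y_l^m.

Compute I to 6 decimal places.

m-sum = -2 − 1 + 2 = -1 ≠ 0 ⇒ I = 0

0.000000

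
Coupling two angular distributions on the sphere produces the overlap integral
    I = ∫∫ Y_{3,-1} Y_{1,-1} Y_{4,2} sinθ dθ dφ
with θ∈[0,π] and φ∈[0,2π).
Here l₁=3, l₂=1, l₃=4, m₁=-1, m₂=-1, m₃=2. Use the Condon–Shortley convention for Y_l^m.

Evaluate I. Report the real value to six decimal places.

Checks pass: Σm=0; 8 even; l₃=4∈[2,4].
(2·3+1)(2·1+1)(2·4+1) = 189
Δ: 0! 6! 2! / 9! → 1/252
sum: t=0:+1/36 = 1/36
3j²(3 1 4; 0 0 0) = Δ·Π!·Σ² = 4/63  (sign +1)
sum: t=0:+1/96 = 1/96
3j²(3 1 4; -1 -1 2) = Δ·Π!·Σ² = 5/84  (sign +1)
combine: 4πI² = 189·4/63·5/84 = 5/7
take √, sign +1: I = 0.23841361

0.238414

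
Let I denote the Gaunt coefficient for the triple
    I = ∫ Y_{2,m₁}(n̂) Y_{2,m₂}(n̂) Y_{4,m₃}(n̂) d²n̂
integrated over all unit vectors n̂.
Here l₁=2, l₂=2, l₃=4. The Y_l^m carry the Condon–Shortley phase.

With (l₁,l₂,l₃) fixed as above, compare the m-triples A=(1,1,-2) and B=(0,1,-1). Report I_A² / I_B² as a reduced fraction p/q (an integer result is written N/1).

4/3

Shared (l₁,l₂,l₃)=(2,2,4): N and (l;000)² cancel in I_A²/I_B².
A: Δ = 0!·4!·4!/9! = 1/630; Racah Σ t=0..0: t=0:+1/36 = 1/36; ⇒ 3j(2 2 4; 1 1 -2)² = 4/63, sgn +1
B: Δ = 0!·4!·4!/9! = 1/630; Racah Σ t=0..0: t=0:+1/24 = 1/24; ⇒ 3j(2 2 4; 0 1 -1)² = 1/21, sgn -1
I_A²/I_B² = (4/63)/(1/21) = 4/3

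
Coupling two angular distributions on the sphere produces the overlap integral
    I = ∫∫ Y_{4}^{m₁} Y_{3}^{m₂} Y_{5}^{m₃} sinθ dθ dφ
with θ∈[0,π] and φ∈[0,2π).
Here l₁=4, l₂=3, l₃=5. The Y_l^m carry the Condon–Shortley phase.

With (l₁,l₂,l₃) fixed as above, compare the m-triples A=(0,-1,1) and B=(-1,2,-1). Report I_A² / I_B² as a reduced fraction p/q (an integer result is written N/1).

Same 4,3,5: normalisation and zero-m 3j drop out of the ratio.
A: Δ: 2! 6! 4! / 13! → 1/180180; sum: t=0:+1/384 t=1:−1/216 t=2:+1/2304 = -11/6912; 3j²(4 3 5; 0 -1 1) = Δ·Π!·Σ² = 11/1638  (sign -1)
B: Δ: 2! 6! 4! / 13! → 1/180180; sum: t=1:−1/1152 t=2:+1/432 = 5/3456; 3j²(4 3 5; -1 2 -1) = Δ·Π!·Σ² = 625/36036  (sign +1)
I_A²/I_B² = (11/1638)/(625/36036) = 242/625

242/625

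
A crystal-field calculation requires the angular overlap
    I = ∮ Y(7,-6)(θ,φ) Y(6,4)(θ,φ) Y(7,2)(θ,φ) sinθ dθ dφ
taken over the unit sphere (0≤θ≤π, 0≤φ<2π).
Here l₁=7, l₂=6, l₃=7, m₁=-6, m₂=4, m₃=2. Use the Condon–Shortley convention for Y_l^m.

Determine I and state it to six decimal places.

m-sum 0 ✓  L=20 even ✓  1≤7≤13 ✓
Π(2lᵢ+1) = 15×13×15 = 2925
triangle coeff Δ(7,6,7) = 1/2444321880
Σ_t [0,6]: t=0:+1/2612736000 t=1:−1/20736000 t=2:+1/1658880 t=3:−1/746496 t=4:+1/1658880 t=5:−1/20736000 t=6:+1/2612736000 = -1/4354560
(3j)²=1000/138567 [(7 6 7; 0 0 0)], sign=+1
Σ_t [5,6]: t=5:−1/580608000 t=6:+1/174182400 = 1/248832000
(3j)²=21/1615 [(7 6 7; -6 4 2)], sign=-1
⇒ 4πI² = 315000/1147619
I = (-1)√(315000/1147619/(4π)) = -0.14779219

-0.147792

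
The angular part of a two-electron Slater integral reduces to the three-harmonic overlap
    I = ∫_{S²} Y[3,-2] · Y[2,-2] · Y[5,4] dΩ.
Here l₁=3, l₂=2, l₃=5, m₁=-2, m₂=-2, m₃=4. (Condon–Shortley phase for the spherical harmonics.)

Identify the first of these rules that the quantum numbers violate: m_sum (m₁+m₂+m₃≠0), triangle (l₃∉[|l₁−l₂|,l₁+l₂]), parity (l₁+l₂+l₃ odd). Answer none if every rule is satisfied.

Σmᵢ = 0  ✓
l₃∈[|l₁−l₂|,l₁+l₂]=[1,5], have l₃=5  ✓
Σlᵢ = 10 ⇒ even  ✓

none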